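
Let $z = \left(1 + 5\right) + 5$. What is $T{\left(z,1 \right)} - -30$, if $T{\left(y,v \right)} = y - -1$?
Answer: $42$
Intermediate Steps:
$z = 11$ ($z = 6 + 5 = 11$)
$T{\left(y,v \right)} = 1 + y$ ($T{\left(y,v \right)} = y + 1 = 1 + y$)
$T{\left(z,1 \right)} - -30 = \left(1 + 11\right) - -30 = 12 + 30 = 42$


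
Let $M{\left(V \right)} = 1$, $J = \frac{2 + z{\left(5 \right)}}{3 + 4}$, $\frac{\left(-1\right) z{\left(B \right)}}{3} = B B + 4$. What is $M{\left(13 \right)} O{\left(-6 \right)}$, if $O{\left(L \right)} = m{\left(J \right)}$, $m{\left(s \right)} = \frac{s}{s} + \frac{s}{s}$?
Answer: $2$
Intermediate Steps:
$z{\left(B \right)} = -12 - 3 B^{2}$ ($z{\left(B \right)} = - 3 \left(B B + 4\right) = - 3 \left(B^{2} + 4\right) = - 3 \left(4 + B^{2}\right) = -12 - 3 B^{2}$)
$J = - \frac{85}{7}$ ($J = \frac{2 - \left(12 + 3 \cdot 5^{2}\right)}{3 + 4} = \frac{2 - 87}{7} = \left(2 - 87\right) \frac{1}{7} = \left(-85\right) \frac{1}{7} = - \frac{85}{7} \approx -12.143$)
$m{\left(s \right)} = 2$ ($m{\left(s \right)} = 1 + 1 = 2$)
$O{\left(L \right)} = 2$
$M{\left(13 \right)} O{\left(-6 \right)} = 1 \cdot 2 = 2$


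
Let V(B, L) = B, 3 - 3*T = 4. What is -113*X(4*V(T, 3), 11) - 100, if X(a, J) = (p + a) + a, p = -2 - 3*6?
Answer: 7384/3 ≈ 2461.3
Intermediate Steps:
T = -1/3 (T = 1 - 1/3*4 = 1 - 4/3 = -1/3 ≈ -0.33333)
p = -20 (p = -2 - 18 = -20)
X(a, J) = -20 + 2*a (X(a, J) = (-20 + a) + a = -20 + 2*a)
-113*X(4*V(T, 3), 11) - 100 = -113*(-20 + 2*(4*(-1/3))) - 100 = -113*(-20 + 2*(-4/3)) - 100 = -113*(-20 - 8/3) - 100 = -113*(-68/3) - 100 = 7684/3 - 100 = 7384/3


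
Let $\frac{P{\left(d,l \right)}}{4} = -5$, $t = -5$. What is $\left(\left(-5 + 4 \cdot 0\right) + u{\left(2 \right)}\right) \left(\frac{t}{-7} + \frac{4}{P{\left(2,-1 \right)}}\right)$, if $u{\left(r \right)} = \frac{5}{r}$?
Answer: $- \frac{9}{7} \approx -1.2857$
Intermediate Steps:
$P{\left(d,l \right)} = -20$ ($P{\left(d,l \right)} = 4 \left(-5\right) = -20$)
$\left(\left(-5 + 4 \cdot 0\right) + u{\left(2 \right)}\right) \left(\frac{t}{-7} + \frac{4}{P{\left(2,-1 \right)}}\right) = \left(\left(-5 + 4 \cdot 0\right) + \frac{5}{2}\right) \left(- \frac{5}{-7} + \frac{4}{-20}\right) = \left(\left(-5 + 0\right) + 5 \cdot \frac{1}{2}\right) \left(\left(-5\right) \left(- \frac{1}{7}\right) + 4 \left(- \frac{1}{20}\right)\right) = \left(-5 + \frac{5}{2}\right) \left(\frac{5}{7} - \frac{1}{5}\right) = \left(- \frac{5}{2}\right) \frac{18}{35} = - \frac{9}{7}$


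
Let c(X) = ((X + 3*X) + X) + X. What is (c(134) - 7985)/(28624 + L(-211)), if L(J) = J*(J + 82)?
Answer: -7181/55843 ≈ -0.12859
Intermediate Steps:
L(J) = J*(82 + J)
c(X) = 6*X (c(X) = (4*X + X) + X = 5*X + X = 6*X)
(c(134) - 7985)/(28624 + L(-211)) = (6*134 - 7985)/(28624 - 211*(82 - 211)) = (804 - 7985)/(28624 - 211*(-129)) = -7181/(28624 + 27219) = -7181/55843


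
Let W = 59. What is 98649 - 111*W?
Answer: 92100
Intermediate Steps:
98649 - 111*W = 98649 - 111*59 = 98649 - 6549 = 92100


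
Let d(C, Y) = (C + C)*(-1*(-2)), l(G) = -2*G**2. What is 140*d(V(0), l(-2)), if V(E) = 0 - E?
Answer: 0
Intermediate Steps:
V(E) = -E
d(C, Y) = 4*C (d(C, Y) = (2*C)*2 = 4*C)
140*d(V(0), l(-2)) = 140*(4*(-1*0)) = 140*(4*0) = 140*0 = 0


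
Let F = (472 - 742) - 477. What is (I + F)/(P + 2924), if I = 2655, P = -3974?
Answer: -318/175 ≈ -1.8171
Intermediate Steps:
F = -747 (F = -270 - 477 = -747)
(I + F)/(P + 2924) = (2655 - 747)/(-3974 + 2924) = 1908/(-1050) = 1908*(-1/1050) = -318/175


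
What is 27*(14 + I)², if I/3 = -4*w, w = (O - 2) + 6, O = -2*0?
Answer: 31212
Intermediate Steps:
O = 0
w = 4 (w = (0 - 2) + 6 = -2 + 6 = 4)
I = -48 (I = 3*(-4*4) = 3*(-16) = -48)
27*(14 + I)² = 27*(14 - 48)² = 27*(-34)² = 27*1156 = 31212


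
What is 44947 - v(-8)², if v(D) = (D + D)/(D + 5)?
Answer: 404267/9 ≈ 44919.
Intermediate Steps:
v(D) = 2*D/(5 + D) (v(D) = (2*D)/(5 + D) = 2*D/(5 + D))
44947 - v(-8)² = 44947 - (2*(-8)/(5 - 8))² = 44947 - (2*(-8)/(-3))² = 44947 - (2*(-8)*(-⅓))² = 44947 - (16/3)² = 44947 - 1*256/9 = 44947 - 256/9 = 404267/9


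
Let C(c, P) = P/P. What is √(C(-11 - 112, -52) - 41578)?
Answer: I*√41577 ≈ 203.9*I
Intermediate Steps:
C(c, P) = 1
√(C(-11 - 112, -52) - 41578) = √(1 - 41578) = √(-41577) = I*√41577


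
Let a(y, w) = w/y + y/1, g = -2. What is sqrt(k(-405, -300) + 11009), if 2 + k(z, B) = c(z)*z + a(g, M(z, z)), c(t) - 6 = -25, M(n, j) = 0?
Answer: 10*sqrt(187) ≈ 136.75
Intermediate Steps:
a(y, w) = y + w/y (a(y, w) = w/y + y*1 = w/y + y = y + w/y)
c(t) = -19 (c(t) = 6 - 25 = -19)
k(z, B) = -4 - 19*z (k(z, B) = -2 + (-19*z + (-2 + 0/(-2))) = -2 + (-19*z + (-2 + 0*(-1/2))) = -2 + (-19*z + (-2 + 0)) = -2 + (-19*z - 2) = -2 + (-2 - 19*z) = -4 - 19*z)
sqrt(k(-405, -300) + 11009) = sqrt((-4 - 19*(-405)) + 11009) = sqrt((-4 + 7695) + 11009) = sqrt(7691 + 11009) = sqrt(18700) = 10*sqrt(187)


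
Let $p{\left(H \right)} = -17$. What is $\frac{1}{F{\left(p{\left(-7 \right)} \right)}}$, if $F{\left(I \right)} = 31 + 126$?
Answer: $\frac{1}{157} \approx 0.0063694$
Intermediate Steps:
$F{\left(I \right)} = 157$
$\frac{1}{F{\left(p{\left(-7 \right)} \right)}} = \frac{1}{157}$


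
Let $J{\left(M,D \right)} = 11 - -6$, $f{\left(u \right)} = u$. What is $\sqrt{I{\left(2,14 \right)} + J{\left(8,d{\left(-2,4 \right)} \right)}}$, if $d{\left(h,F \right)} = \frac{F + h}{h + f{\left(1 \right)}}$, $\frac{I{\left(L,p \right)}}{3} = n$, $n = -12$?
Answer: $i \sqrt{19} \approx 4.3589 i$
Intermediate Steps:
$I{\left(L,p \right)} = -36$ ($I{\left(L,p \right)} = 3 \left(-12\right) = -36$)
$d{\left(h,F \right)} = \frac{F + h}{1 + h}$ ($d{\left(h,F \right)} = \frac{F + h}{h + 1} = \frac{F + h}{1 + h}$)
$J{\left(M,D \right)} = 17$ ($J{\left(M,D \right)} = 11 + 6 = 17$)
$\sqrt{I{\left(2,14 \right)} + J{\left(8,d{\left(-2,4 \right)} \right)}} = \sqrt{-36 + 17} = \sqrt{-19} = i \sqrt{19}$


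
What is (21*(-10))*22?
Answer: -4620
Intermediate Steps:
(21*(-10))*22 = -210*22 = -4620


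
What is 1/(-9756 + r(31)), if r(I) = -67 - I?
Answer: -1/9854 ≈ -0.00010148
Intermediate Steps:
1/(-9756 + r(31)) = 1/(-9756 + (-67 - 1*31)) = 1/(-9756 + (-67 - 31)) = 1/(-9756 - 98) = 1/(-9854) = -1/9854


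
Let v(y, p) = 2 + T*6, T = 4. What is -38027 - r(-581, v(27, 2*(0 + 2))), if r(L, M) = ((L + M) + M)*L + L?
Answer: -344795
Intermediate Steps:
v(y, p) = 26 (v(y, p) = 2 + 4*6 = 2 + 24 = 26)
r(L, M) = L + L*(L + 2*M) (r(L, M) = (L + 2*M)*L + L = L*(L + 2*M) + L = L + L*(L + 2*M))
-38027 - r(-581, v(27, 2*(0 + 2))) = -38027 - (-581)*(1 - 581 + 2*26) = -38027 - (-581)*(1 - 581 + 52) = -38027 - (-581)*(-528) = -38027 - 1*306768 = -38027 - 306768 = -344795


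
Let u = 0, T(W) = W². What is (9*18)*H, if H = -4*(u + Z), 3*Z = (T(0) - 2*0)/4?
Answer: 0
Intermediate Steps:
Z = 0 (Z = ((0² - 2*0)/4)/3 = ((0 + 0)*(¼))/3 = (0*(¼))/3 = (⅓)*0 = 0)
H = 0 (H = -4*(0 + 0) = -4*0 = 0)
(9*18)*H = (9*18)*0 = 162*0 = 0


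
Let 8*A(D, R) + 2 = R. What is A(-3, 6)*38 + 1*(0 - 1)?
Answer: 18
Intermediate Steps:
A(D, R) = -¼ + R/8
A(-3, 6)*38 + 1*(0 - 1) = (-¼ + (⅛)*6)*38 + 1*(0 - 1) = (-¼ + ¾)*38 + 1*(-1) = (½)*38 - 1 = 19 - 1 = 18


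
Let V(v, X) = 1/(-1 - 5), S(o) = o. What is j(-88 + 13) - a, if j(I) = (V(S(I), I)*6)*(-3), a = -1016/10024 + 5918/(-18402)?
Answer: 39462713/11528853 ≈ 3.4230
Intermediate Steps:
V(v, X) = -1/6 (V(v, X) = 1/(-6) = -1/6)
a = -4876154/11528853 (a = -1016*1/10024 + 5918*(-1/18402) = -127/1253 - 2959/9201 = -4876154/11528853 ≈ -0.42295)
j(I) = 3 (j(I) = -1/6*6*(-3) = -1*(-3) = 3)
j(-88 + 13) - a = 3 - 1*(-4876154/11528853) = 3 + 4876154/11528853 = 39462713/11528853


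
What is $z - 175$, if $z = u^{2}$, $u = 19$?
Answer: $186$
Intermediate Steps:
$z = 361$ ($z = 19^{2} = 361$)
$z - 175 = 361 - 175 = 186$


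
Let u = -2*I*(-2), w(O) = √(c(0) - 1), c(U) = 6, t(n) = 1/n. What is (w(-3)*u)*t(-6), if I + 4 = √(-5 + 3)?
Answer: 2*√5*(4 - I*√2)/3 ≈ 5.9628 - 2.1082*I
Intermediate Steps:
I = -4 + I*√2 (I = -4 + √(-5 + 3) = -4 + √(-2) = -4 + I*√2 ≈ -4.0 + 1.4142*I)
t(n) = 1/n
w(O) = √5 (w(O) = √(6 - 1) = √5)
u = -16 + 4*I*√2 (u = -2*(-4 + I*√2)*(-2) = (8 - 2*I*√2)*(-2) = -16 + 4*I*√2 ≈ -16.0 + 5.6569*I)
(w(-3)*u)*t(-6) = (√5*(-16 + 4*I*√2))/(-6) = (√5*(-16 + 4*I*√2))*(-⅙) = -√5*(-16 + 4*I*√2)/6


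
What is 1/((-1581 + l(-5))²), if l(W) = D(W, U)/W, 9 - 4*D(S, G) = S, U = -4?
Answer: 100/250177489 ≈ 3.9972e-7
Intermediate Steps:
D(S, G) = 9/4 - S/4
l(W) = (9/4 - W/4)/W
1/((-1581 + l(-5))²) = 1/((-1581 + (¼)*(9 - 1*(-5))/(-5))²) = 1/((-1581 + (¼)*(-⅕)*(9 + 5))²) = 1/((-1581 + (¼)*(-⅕)*14)²) = 1/((-1581 - 7/10)²) = 1/((-15817/10)²) = 1/(250177489/100) = 100/250177489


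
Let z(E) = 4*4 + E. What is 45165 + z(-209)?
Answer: 44972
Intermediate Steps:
z(E) = 16 + E
45165 + z(-209) = 45165 + (16 - 209) = 45165 - 193 = 44972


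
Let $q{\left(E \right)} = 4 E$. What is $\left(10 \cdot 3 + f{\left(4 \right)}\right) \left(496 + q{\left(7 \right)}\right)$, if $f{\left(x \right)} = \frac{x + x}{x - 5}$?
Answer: $11528$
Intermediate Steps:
$f{\left(x \right)} = \frac{2 x}{-5 + x}$
$\left(10 \cdot 3 + f{\left(4 \right)}\right) \left(496 + q{\left(7 \right)}\right) = \left(10 \cdot 3 + 2 \cdot 4 \frac{1}{-5 + 4}\right) \left(496 + 4 \cdot 7\right) = \left(30 + 2 \cdot 4 \frac{1}{-1}\right) \left(496 + 28\right) = \left(30 + 2 \cdot 4 \left(-1\right)\right) 524 = \left(30 - 8\right) 524 = 22 \cdot 524 = 11528$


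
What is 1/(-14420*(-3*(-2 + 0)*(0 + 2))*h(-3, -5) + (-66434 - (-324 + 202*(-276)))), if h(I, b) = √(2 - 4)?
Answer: I/(2*(-5179*I + 86520*√2)) ≈ -1.7265e-7 + 4.0791e-6*I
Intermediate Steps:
h(I, b) = I*√2 (h(I, b) = √(-2) = I*√2)
1/(-14420*(-3*(-2 + 0)*(0 + 2))*h(-3, -5) + (-66434 - (-324 + 202*(-276)))) = 1/(-14420*(-3*(-2 + 0)*(0 + 2))*I*√2 + (-66434 - (-324 + 202*(-276)))) = 1/(-14420*(-(-6)*2)*I*√2 + (-66434 - (-324 - 55752))) = 1/(-14420*(-3*(-4))*I*√2 + (-66434 - 1*(-56076))) = 1/(-173040*I*√2 + (-66434 + 56076)) = 1/(-173040*I*√2 - 10358) = 1/(-10358 - 173040*I*√2)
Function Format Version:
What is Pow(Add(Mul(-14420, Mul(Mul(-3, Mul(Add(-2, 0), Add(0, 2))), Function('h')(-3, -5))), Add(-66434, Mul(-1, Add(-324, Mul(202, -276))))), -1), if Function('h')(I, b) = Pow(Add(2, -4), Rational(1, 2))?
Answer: Mul(Rational(1, 2), I, Pow(Add(Mul(-5179, I), Mul(86520, Pow(2, Rational(1, 2)))), -1)) ≈ Add(-1.7265e-7, Mul(4.0791e-6, I))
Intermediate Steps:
Function('h')(I, b) = Mul(I, Pow(2, Rational(1, 2))) (Function('h')(I, b) = Pow(-2, Rational(1, 2)) = Mul(I, Pow(2, Rational(1, 2))))
Pow(Add(Mul(-14420, Mul(Mul(-3, Mul(Add(-2, 0), Add(0, 2))), Function('h')(-3, -5))), Add(-66434, Mul(-1, Add(-324, Mul(202, -276))))), -1) = Pow(Add(Mul(-14420, Mul(Mul(-3, Mul(Add(-2, 0), Add(0, 2))), Mul(I, Pow(2, Rational(1, 2))))), Add(-66434, Mul(-1, Add(-324, Mul(202, -276))))), -1) = Pow(Add(Mul(-14420, Mul(Mul(-3, Mul(-2, 2)), Mul(I, Pow(2, Rational(1, 2))))), Add(-66434, Mul(-1, Add(-324, -55752)))), -1) = Pow(Add(Mul(-14420, Mul(Mul(-3, -4), Mul(I, Pow(2, Rational(1, 2))))), Add(-66434, Mul(-1, -56076))), -1) = Pow(Add(Mul(-14420, Mul(12, Mul(I, Pow(2, Rational(1, 2))))), Add(-66434, 56076)), -1) = Pow(Add(Mul(-14420, Mul(12, I, Pow(2, Rational(1, 2)))), -10358), -1) = Pow(Add(Mul(-173040, I, Pow(2, Rational(1, 2))), -10358), -1) = Pow(Add(-10358, Mul(-173040, I, Pow(2, Rational(1, 2)))), -1)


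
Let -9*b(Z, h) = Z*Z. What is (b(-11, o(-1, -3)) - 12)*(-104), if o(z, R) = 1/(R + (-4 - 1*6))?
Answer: 23816/9 ≈ 2646.2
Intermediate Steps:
o(z, R) = 1/(-10 + R) (o(z, R) = 1/(R + (-4 - 6)) = 1/(R - 10) = 1/(-10 + R))
b(Z, h) = -Z²/9 (b(Z, h) = -Z*Z/9 = -Z²/9)
(b(-11, o(-1, -3)) - 12)*(-104) = (-⅑*(-11)² - 12)*(-104) = (-⅑*121 - 12)*(-104) = (-121/9 - 12)*(-104) = -229/9*(-104) = 23816/9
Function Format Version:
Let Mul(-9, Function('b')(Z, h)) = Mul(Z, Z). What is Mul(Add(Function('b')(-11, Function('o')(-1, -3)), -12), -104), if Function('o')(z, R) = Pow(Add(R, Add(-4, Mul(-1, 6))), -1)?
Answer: Rational(23816, 9) ≈ 2646.2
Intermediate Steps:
Function('o')(z, R) = Pow(Add(-10, R), -1) (Function('o')(z, R) = Pow(Add(R, Add(-4, -6)), -1) = Pow(Add(R, -10), -1) = Pow(Add(-10, R), -1))
Function('b')(Z, h) = Mul(Rational(-1, 9), Pow(Z, 2)) (Function('b')(Z, h) = Mul(Rational(-1, 9), Mul(Z, Z)) = Mul(Rational(-1, 9), Pow(Z, 2)))
Mul(Add(Function('b')(-11, Function('o')(-1, -3)), -12), -104) = Mul(Add(Mul(Rational(-1, 9), Pow(-11, 2)), -12), -104) = Mul(Add(Mul(Rational(-1, 9), 121), -12), -104) = Mul(Add(Rational(-121, 9), -12), -104) = Mul(Rational(-229, 9), -104) = Rational(23816, 9)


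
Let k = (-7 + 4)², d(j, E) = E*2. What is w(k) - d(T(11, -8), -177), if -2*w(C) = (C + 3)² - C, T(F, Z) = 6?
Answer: 573/2 ≈ 286.50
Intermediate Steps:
d(j, E) = 2*E
k = 9 (k = (-3)² = 9)
w(C) = C/2 - (3 + C)²/2 (w(C) = -((C + 3)² - C)/2 = -((3 + C)² - C)/2 = C/2 - (3 + C)²/2)
w(k) - d(T(11, -8), -177) = ((½)*9 - (3 + 9)²/2) - 2*(-177) = (9/2 - ½*12²) - 1*(-354) = (9/2 - ½*144) + 354 = (9/2 - 72) + 354 = -135/2 + 354 = 573/2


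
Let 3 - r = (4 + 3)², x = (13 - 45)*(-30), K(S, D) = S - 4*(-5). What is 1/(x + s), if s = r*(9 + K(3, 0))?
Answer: -1/512 ≈ -0.0019531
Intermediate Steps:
K(S, D) = 20 + S (K(S, D) = S + 20 = 20 + S)
x = 960 (x = -32*(-30) = 960)
r = -46 (r = 3 - (4 + 3)² = 3 - 1*7² = 3 - 1*49 = 3 - 49 = -46)
s = -1472 (s = -46*(9 + (20 + 3)) = -46*(9 + 23) = -46*32 = -1472)
1/(x + s) = 1/(960 - 1472) = 1/(-512) = -1/512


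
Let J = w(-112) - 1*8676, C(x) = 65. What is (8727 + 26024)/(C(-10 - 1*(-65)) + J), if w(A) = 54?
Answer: -34751/8557 ≈ -4.0611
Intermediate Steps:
J = -8622 (J = 54 - 1*8676 = 54 - 8676 = -8622)
(8727 + 26024)/(C(-10 - 1*(-65)) + J) = (8727 + 26024)/(65 - 8622) = 34751/(-8557) = 34751*(-1/8557) = -34751/8557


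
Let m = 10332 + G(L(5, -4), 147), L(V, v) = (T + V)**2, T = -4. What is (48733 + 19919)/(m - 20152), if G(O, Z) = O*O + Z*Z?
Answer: 3814/655 ≈ 5.8229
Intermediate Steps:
L(V, v) = (-4 + V)**2
G(O, Z) = O**2 + Z**2
m = 31942 (m = 10332 + (((-4 + 5)**2)**2 + 147**2) = 10332 + ((1**2)**2 + 21609) = 10332 + (1**2 + 21609) = 10332 + (1 + 21609) = 10332 + 21610 = 31942)
(48733 + 19919)/(m - 20152) = (48733 + 19919)/(31942 - 20152) = 68652/11790 = 68652*(1/11790) = 3814/655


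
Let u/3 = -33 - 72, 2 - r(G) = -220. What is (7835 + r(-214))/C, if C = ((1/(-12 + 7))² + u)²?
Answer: 5035625/61999876 ≈ 0.081220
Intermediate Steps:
r(G) = 222 (r(G) = 2 - 1*(-220) = 2 + 220 = 222)
u = -315 (u = 3*(-33 - 72) = 3*(-105) = -315)
C = 61999876/625 (C = ((1/(-12 + 7))² - 315)² = ((1/(-5))² - 315)² = ((-⅕)² - 315)² = (1/25 - 315)² = (-7874/25)² = 61999876/625 ≈ 99200.)
(7835 + r(-214))/C = (7835 + 222)/(61999876/625) = 8057*(625/61999876) = 5035625/61999876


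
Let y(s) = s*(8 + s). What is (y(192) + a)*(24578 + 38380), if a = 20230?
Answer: 3691227540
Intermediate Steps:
(y(192) + a)*(24578 + 38380) = (192*(8 + 192) + 20230)*(24578 + 38380) = (192*200 + 20230)*62958 = (38400 + 20230)*62958 = 58630*62958 = 3691227540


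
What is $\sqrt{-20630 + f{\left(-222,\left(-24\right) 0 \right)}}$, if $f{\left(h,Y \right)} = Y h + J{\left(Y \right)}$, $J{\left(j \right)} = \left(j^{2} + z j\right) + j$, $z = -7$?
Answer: $i \sqrt{20630} \approx 143.63 i$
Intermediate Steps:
$J{\left(j \right)} = j^{2} - 6 j$ ($J{\left(j \right)} = \left(j^{2} - 7 j\right) + j = j^{2} - 6 j$)
$f{\left(h,Y \right)} = Y h + Y \left(-6 + Y\right)$
$\sqrt{-20630 + f{\left(-222,\left(-24\right) 0 \right)}} = \sqrt{-20630 + \left(-24\right) 0 \left(-6 - 0 - 222\right)} = \sqrt{-20630 + 0 \left(-6 + 0 - 222\right)} = \sqrt{-20630 + 0 \left(-228\right)} = \sqrt{-20630 + 0} = \sqrt{-20630} = i \sqrt{20630}$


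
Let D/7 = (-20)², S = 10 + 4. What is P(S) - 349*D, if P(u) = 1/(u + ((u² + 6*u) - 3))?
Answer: -284365199/291 ≈ -9.7720e+5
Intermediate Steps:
S = 14
P(u) = 1/(-3 + u² + 7*u) (P(u) = 1/(u + (-3 + u² + 6*u)) = 1/(-3 + u² + 7*u))
D = 2800 (D = 7*(-20)² = 7*400 = 2800)
P(S) - 349*D = 1/(-3 + 14² + 7*14) - 349*2800 = 1/(-3 + 196 + 98) - 977200 = 1/291 - 977200 = -284365199/291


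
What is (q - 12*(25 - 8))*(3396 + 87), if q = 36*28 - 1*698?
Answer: 369198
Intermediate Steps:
q = 310 (q = 1008 - 698 = 310)
(q - 12*(25 - 8))*(3396 + 87) = (310 - 12*(25 - 8))*(3396 + 87) = (310 - 12*17)*3483 = (310 - 204)*3483 = 106*3483 = 369198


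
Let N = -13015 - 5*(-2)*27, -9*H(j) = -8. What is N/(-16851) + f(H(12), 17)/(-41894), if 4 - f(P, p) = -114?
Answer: 265975306/352977897 ≈ 0.75352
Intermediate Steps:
H(j) = 8/9 (H(j) = -1/9*(-8) = 8/9)
f(P, p) = 118 (f(P, p) = 4 - 1*(-114) = 4 + 114 = 118)
N = -12745 (N = -13015 + 10*27 = -13015 + 270 = -12745)
N/(-16851) + f(H(12), 17)/(-41894) = -12745/(-16851) + 118/(-41894) = -12745*(-1/16851) + 118*(-1/41894) = 12745/16851 - 59/20947 = 265975306/352977897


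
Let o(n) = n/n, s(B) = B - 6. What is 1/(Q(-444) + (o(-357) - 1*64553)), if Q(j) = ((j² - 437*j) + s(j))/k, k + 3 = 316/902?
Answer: -1195/253351654 ≈ -4.7168e-6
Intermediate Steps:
s(B) = -6 + B
o(n) = 1
k = -1195/451 (k = -3 + 316/902 = -3 + 316*(1/902) = -3 + 158/451 = -1195/451 ≈ -2.6497)
Q(j) = 2706/1195 - 451*j²/1195 + 196636*j/1195 (Q(j) = ((j² - 437*j) + (-6 + j))/(-1195/451) = (-6 + j² - 436*j)*(-451/1195) = 2706/1195 - 451*j²/1195 + 196636*j/1195)
1/(Q(-444) + (o(-357) - 1*64553)) = 1/((2706/1195 - 451/1195*(-444)² + (196636/1195)*(-444)) + (1 - 1*64553)) = 1/((2706/1195 - 451/1195*197136 - 87306384/1195) + (1 - 64553)) = 1/((2706/1195 - 88908336/1195 - 87306384/1195) - 64552) = 1/(-176212014/1195 - 64552) = 1/(-253351654/1195) = -1195/253351654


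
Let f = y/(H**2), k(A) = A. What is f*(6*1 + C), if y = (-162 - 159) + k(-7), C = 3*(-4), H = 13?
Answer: 1968/169 ≈ 11.645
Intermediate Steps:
C = -12
y = -328 (y = (-162 - 159) - 7 = -321 - 7 = -328)
f = -328/169 (f = -328/(13**2) = -328/169 ≈ -1.9408)
f*(6*1 + C) = -328*(6*1 - 12)/169 = -328*(6 - 12)/169 = -328/169*(-6) = 1968/169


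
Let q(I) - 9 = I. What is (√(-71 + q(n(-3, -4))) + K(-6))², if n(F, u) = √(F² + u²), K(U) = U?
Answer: (6 - I*√57)² ≈ -21.0 - 90.598*I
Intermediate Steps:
q(I) = 9 + I
(√(-71 + q(n(-3, -4))) + K(-6))² = (√(-71 + (9 + √((-3)² + (-4)²))) - 6)² = (√(-71 + (9 + √(9 + 16))) - 6)² = (√(-71 + (9 + √25)) - 6)² = (√(-71 + (9 + 5)) - 6)² = (√(-71 + 14) - 6)² = (√(-57) - 6)² = (I*√57 - 6)² = (-6 + I*√57)²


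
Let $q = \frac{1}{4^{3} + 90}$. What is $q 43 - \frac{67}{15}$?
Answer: $- \frac{9673}{2310} \approx -4.1874$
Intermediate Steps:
$q = \frac{1}{154}$ ($q = \frac{1}{64 + 90} = \frac{1}{154} \approx 0.0064935$)
$q 43 - \frac{67}{15} = \frac{1}{154} \cdot 43 - \frac{67}{15} = \frac{43}{154} - \frac{67}{15} = - \frac{9673}{2310}$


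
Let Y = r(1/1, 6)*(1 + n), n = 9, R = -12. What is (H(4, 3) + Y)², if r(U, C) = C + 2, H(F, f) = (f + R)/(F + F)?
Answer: 398161/64 ≈ 6221.3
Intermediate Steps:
H(F, f) = (-12 + f)/(2*F) (H(F, f) = (f - 12)/(F + F) = (-12 + f)/((2*F)) = (-12 + f)*(1/(2*F)) = (-12 + f)/(2*F))
r(U, C) = 2 + C
Y = 80 (Y = (2 + 6)*(1 + 9) = 8*10 = 80)
(H(4, 3) + Y)² = ((½)*(-12 + 3)/4 + 80)² = ((½)*(¼)*(-9) + 80)² = (-9/8 + 80)² = (631/8)² = 398161/64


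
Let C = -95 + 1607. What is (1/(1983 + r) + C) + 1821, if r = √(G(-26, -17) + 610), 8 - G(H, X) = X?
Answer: 13104204765/3931654 - √635/3931654 ≈ 3333.0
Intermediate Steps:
G(H, X) = 8 - X
r = √635 (r = √((8 - 1*(-17)) + 610) = √((8 + 17) + 610) = √(25 + 610) = √635 ≈ 25.199)
C = 1512
(1/(1983 + r) + C) + 1821 = (1/(1983 + √635) + 1512) + 1821 = (1512 + 1/(1983 + √635)) + 1821 = 3333 + 1/(1983 + √635)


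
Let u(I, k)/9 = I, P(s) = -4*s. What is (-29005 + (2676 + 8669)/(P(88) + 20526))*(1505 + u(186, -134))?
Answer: -169104166725/1834 ≈ -9.2205e+7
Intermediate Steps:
u(I, k) = 9*I
(-29005 + (2676 + 8669)/(P(88) + 20526))*(1505 + u(186, -134)) = (-29005 + (2676 + 8669)/(-4*88 + 20526))*(1505 + 9*186) = (-29005 + 11345/(-352 + 20526))*(1505 + 1674) = (-29005 + 11345/20174)*3179 = -585135525/20174*3179 = -169104166725/1834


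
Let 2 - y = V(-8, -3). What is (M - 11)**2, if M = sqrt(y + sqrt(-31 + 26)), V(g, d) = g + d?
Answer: (11 - sqrt(13 + I*sqrt(5)))**2 ≈ 54.387 - 4.5609*I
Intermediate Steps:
V(g, d) = d + g
y = 13 (y = 2 - (-3 - 8) = 2 - 1*(-11) = 2 + 11 = 13)
M = sqrt(13 + I*sqrt(5)) (M = sqrt(13 + sqrt(-31 + 26)) = sqrt(13 + sqrt(-5)) = sqrt(13 + I*sqrt(5)) ≈ 3.6188 + 0.30895*I)
(M - 11)**2 = (sqrt(13 + I*sqrt(5)) - 11)**2 = (-11 + sqrt(13 + I*sqrt(5)))**2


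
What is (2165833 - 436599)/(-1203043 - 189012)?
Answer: -1729234/1392055 ≈ -1.2422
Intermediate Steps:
(2165833 - 436599)/(-1203043 - 189012) = 1729234/(-1392055) = 1729234*(-1/1392055) = -1729234/1392055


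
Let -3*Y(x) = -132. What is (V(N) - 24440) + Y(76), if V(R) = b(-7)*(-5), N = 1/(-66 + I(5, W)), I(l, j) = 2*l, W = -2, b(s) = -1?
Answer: -24391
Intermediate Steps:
Y(x) = 44 (Y(x) = -⅓*(-132) = 44)
N = -1/56 (N = 1/(-66 + 2*5) = 1/(-66 + 10) = 1/(-56) = -1/56 ≈ -0.017857)
V(R) = 5 (V(R) = -1*(-5) = 5)
(V(N) - 24440) + Y(76) = (5 - 24440) + 44 = -24435 + 44 = -24391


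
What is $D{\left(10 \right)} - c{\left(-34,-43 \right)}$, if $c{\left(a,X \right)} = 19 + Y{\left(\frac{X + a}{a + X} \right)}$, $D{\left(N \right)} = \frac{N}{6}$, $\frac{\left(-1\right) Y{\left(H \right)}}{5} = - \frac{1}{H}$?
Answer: $- \frac{67}{3} \approx -22.333$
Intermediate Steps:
$Y{\left(H \right)} = \frac{5}{H}$ ($Y{\left(H \right)} = - 5 \left(- \frac{1}{H}\right) = \frac{5}{H}$)
$D{\left(N \right)} = \frac{N}{6}$ ($D{\left(N \right)} = N \frac{1}{6} = \frac{N}{6}$)
$c{\left(a,X \right)} = 24$ ($c{\left(a,X \right)} = 19 + \frac{5}{\left(X + a\right) \frac{1}{a + X}} = 19 + \frac{5}{\left(X + a\right) \frac{1}{X + a}} = 19 + \frac{5}{1} = 19 + 5 \cdot 1 = 19 + 5 = 24$)
$D{\left(10 \right)} - c{\left(-34,-43 \right)} = \frac{1}{6} \cdot 10 - 24 = \frac{5}{3} - 24 = - \frac{67}{3}$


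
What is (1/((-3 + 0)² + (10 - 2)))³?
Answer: 1/4913 ≈ 0.00020354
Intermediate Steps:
(1/((-3 + 0)² + (10 - 2)))³ = (1/((-3)² + 8))³ = (1/(9 + 8))³ = (1/17)³ = 1/4913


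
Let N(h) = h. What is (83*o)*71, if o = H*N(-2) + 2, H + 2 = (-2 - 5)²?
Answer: -542156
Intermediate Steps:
H = 47 (H = -2 + (-2 - 5)² = -2 + (-7)² = -2 + 49 = 47)
o = -92 (o = 47*(-2) + 2 = -94 + 2 = -92)
(83*o)*71 = (83*(-92))*71 = -7636*71 = -542156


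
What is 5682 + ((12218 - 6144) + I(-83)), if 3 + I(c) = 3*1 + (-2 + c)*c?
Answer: 18811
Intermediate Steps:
I(c) = c*(-2 + c) (I(c) = -3 + (3*1 + (-2 + c)*c) = -3 + (3 + c*(-2 + c)) = c*(-2 + c))
5682 + ((12218 - 6144) + I(-83)) = 5682 + ((12218 - 6144) - 83*(-2 - 83)) = 5682 + (6074 - 83*(-85)) = 5682 + (6074 + 7055) = 5682 + 13129 = 18811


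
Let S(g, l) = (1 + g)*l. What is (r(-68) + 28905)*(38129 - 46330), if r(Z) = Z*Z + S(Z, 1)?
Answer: -274421862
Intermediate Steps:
S(g, l) = l*(1 + g)
r(Z) = 1 + Z + Z**2 (r(Z) = Z*Z + 1*(1 + Z) = Z**2 + (1 + Z) = 1 + Z + Z**2)
(r(-68) + 28905)*(38129 - 46330) = ((1 - 68 + (-68)**2) + 28905)*(38129 - 46330) = ((1 - 68 + 4624) + 28905)*(-8201) = (4557 + 28905)*(-8201) = 33462*(-8201) = -274421862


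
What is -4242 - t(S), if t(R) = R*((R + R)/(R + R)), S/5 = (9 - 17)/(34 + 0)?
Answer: -72094/17 ≈ -4240.8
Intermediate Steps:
S = -20/17 (S = 5*((9 - 17)/(34 + 0)) = 5*(-8/34) = 5*(-8*1/34) = 5*(-4/17) = -20/17 ≈ -1.1765)
t(R) = R (t(R) = R*((2*R)/((2*R))) = R*((2*R)*(1/(2*R))) = R*1 = R)
-4242 - t(S) = -4242 - 1*(-20/17) = -4242 + 20/17 = -72094/17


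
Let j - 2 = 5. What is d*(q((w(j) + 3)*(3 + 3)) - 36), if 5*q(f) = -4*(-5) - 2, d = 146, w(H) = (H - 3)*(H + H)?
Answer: -23652/5 ≈ -4730.4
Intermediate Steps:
j = 7 (j = 2 + 5 = 7)
w(H) = 2*H*(-3 + H) (w(H) = (-3 + H)*(2*H) = 2*H*(-3 + H))
q(f) = 18/5 (q(f) = (-4*(-5) - 2)/5 = (20 - 2)/5 = (⅕)*18 = 18/5)
d*(q((w(j) + 3)*(3 + 3)) - 36) = 146*(18/5 - 36) = 146*(-162/5) = -23652/5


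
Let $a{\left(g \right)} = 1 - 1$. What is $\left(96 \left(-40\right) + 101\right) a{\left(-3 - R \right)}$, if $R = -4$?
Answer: $0$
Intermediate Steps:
$a{\left(g \right)} = 0$ ($a{\left(g \right)} = 1 - 1 = 0$)
$\left(96 \left(-40\right) + 101\right) a{\left(-3 - R \right)} = \left(96 \left(-40\right) + 101\right) 0 = \left(-3840 + 101\right) 0 = \left(-3739\right) 0 = 0$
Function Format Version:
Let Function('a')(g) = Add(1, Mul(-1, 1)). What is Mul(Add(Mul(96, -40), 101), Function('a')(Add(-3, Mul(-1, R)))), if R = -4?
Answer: 0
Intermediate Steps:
Function('a')(g) = 0 (Function('a')(g) = Add(1, -1) = 0)
Mul(Add(Mul(96, -40), 101), Function('a')(Add(-3, Mul(-1, R)))) = Mul(Add(Mul(96, -40), 101), 0) = Mul(Add(-3840, 101), 0) = Mul(-3739, 0) = 0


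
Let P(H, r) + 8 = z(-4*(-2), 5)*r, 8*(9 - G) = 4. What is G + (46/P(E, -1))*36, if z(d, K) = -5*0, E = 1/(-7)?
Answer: -397/2 ≈ -198.50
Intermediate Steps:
E = -⅐ ≈ -0.14286
z(d, K) = 0
G = 17/2 (G = 9 - ⅛*4 = 9 - ½ = 17/2 ≈ 8.5000)
P(H, r) = -8 (P(H, r) = -8 + 0*r = -8 + 0 = -8)
G + (46/P(E, -1))*36 = 17/2 + (46/(-8))*36 = 17/2 + (46*(-⅛))*36 = 17/2 - 23/4*36 = 17/2 - 207 = -397/2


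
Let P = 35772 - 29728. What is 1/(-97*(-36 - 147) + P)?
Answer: 1/23795 ≈ 4.2026e-5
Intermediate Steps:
P = 6044
1/(-97*(-36 - 147) + P) = 1/(-97*(-36 - 147) + 6044) = 1/(-97*(-183) + 6044) = 1/(17751 + 6044) = 1/23795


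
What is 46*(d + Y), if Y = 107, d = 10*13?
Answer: 10902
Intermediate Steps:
d = 130
46*(d + Y) = 46*(130 + 107) = 46*237 = 10902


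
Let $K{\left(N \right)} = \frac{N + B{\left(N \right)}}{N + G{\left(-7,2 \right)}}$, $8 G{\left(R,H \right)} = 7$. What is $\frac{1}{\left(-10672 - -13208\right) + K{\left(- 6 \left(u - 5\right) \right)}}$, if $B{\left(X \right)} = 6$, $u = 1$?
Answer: $\frac{199}{504904} \approx 0.00039413$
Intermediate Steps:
$G{\left(R,H \right)} = \frac{7}{8}$ ($G{\left(R,H \right)} = \frac{1}{8} \cdot 7 = \frac{7}{8}$)
$K{\left(N \right)} = \frac{6 + N}{\frac{7}{8} + N}$ ($K{\left(N \right)} = \frac{N + 6}{N + \frac{7}{8}} = \frac{6 + N}{\frac{7}{8} + N}$)
$\frac{1}{\left(-10672 - -13208\right) + K{\left(- 6 \left(u - 5\right) \right)}} = \frac{1}{\left(-10672 - -13208\right) + \frac{8 \left(6 - 6 \left(1 - 5\right)\right)}{7 + 8 \left(- 6 \left(1 - 5\right)\right)}} = \frac{1}{\left(-10672 + 13208\right) + \frac{8 \left(6 - -24\right)}{7 + 8 \left(\left(-6\right) \left(-4\right)\right)}} = \frac{1}{2536 + \frac{8 \left(6 + 24\right)}{7 + 8 \cdot 24}} = \frac{1}{2536 + 8 \frac{1}{7 + 192} \cdot 30} = \frac{1}{2536 + 8 \cdot \frac{1}{199} \cdot 30} = \frac{1}{2536 + \frac{240}{199}} = \frac{1}{\frac{504904}{199}} = \frac{199}{504904}$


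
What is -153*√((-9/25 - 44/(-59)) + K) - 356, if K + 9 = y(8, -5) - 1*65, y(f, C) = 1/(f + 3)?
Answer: -356 - 306*I*√193550621/3245 ≈ -356.0 - 1311.9*I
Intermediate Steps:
y(f, C) = 1/(3 + f)
K = -813/11 (K = -9 + (1/(3 + 8) - 1*65) = -9 + (1/11 - 65) = -9 - 714/11 = -813/11 ≈ -73.909)
-153*√((-9/25 - 44/(-59)) + K) - 356 = -153*√((-9/25 - 44/(-59)) - 813/11) - 356 = -153*√((-9*1/25 - 44*(-1/59)) - 813/11) - 356 = -153*√((-9/25 + 44/59) - 813/11) - 356 = -153*√(569/1475 - 813/11) - 356 = -306*I*√193550621/3245 - 356 = -356 - 306*I*√193550621/3245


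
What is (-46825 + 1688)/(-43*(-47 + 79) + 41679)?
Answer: -45137/40303 ≈ -1.1199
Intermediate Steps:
(-46825 + 1688)/(-43*(-47 + 79) + 41679) = -45137/(-43*32 + 41679) = -45137/(-1376 + 41679) = -45137/40303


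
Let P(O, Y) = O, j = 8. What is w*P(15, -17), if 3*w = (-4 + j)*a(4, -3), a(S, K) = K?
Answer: -60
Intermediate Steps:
w = -4 (w = ((-4 + 8)*(-3))/3 = (4*(-3))/3 = (1/3)*(-12) = -4)
w*P(15, -17) = -4*15 = -60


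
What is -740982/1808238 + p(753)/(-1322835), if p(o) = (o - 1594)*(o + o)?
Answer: 2509616249/4582376465 ≈ 0.54767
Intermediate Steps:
p(o) = 2*o*(-1594 + o) (p(o) = (-1594 + o)*(2*o) = 2*o*(-1594 + o))
-740982/1808238 + p(753)/(-1322835) = -740982/1808238 + (2*753*(-1594 + 753))/(-1322835) = -740982*1/1808238 + (2*753*(-841))*(-1/1322835) = -123497/301373 - 1266546*(-1/1322835) = -123497/301373 + 14558/15205 = 2509616249/4582376465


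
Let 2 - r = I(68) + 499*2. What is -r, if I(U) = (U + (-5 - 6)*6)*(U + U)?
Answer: 1268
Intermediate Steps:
I(U) = 2*U*(-66 + U) (I(U) = (U - 11*6)*(2*U) = (U - 66)*(2*U) = (-66 + U)*(2*U) = 2*U*(-66 + U))
r = -1268 (r = 2 - (2*68*(-66 + 68) + 499*2) = 2 - (2*68*2 + 998) = 2 - (272 + 998) = 2 - 1*1270 = 2 - 1270 = -1268)
-r = -1*(-1268) = 1268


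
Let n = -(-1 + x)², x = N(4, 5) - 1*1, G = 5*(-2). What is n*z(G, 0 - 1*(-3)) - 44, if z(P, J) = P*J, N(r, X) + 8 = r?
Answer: 1036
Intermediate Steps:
N(r, X) = -8 + r
G = -10
x = -5 (x = (-8 + 4) - 1*1 = -4 - 1 = -5)
z(P, J) = J*P
n = -36 (n = -(-1 - 5)² = -1*(-6)² = -1*36 = -36)
n*z(G, 0 - 1*(-3)) - 44 = -36*(0 - 1*(-3))*(-10) - 44 = -36*(0 + 3)*(-10) - 44 = -108*(-10) - 44 = -36*(-30) - 44 = 1080 - 44 = 1036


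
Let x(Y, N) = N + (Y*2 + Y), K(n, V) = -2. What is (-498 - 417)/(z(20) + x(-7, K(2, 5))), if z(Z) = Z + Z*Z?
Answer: -915/397 ≈ -2.3048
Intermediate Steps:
z(Z) = Z + Z²
x(Y, N) = N + 3*Y (x(Y, N) = N + (2*Y + Y) = N + 3*Y)
(-498 - 417)/(z(20) + x(-7, K(2, 5))) = (-498 - 417)/(20*(1 + 20) + (-2 + 3*(-7))) = -915/(20*21 + (-2 - 21)) = -915/(420 - 23) = -915/397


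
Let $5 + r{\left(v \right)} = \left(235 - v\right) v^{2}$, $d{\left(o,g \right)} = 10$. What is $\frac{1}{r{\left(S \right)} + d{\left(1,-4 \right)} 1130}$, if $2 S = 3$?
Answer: $\frac{8}{94563} \approx 8.46 \cdot 10^{-5}$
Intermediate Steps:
$S = \frac{3}{2}$ ($S = \frac{1}{2} \cdot 3 = \frac{3}{2} \approx 1.5$)
$r{\left(v \right)} = -5 + v^{2} \left(235 - v\right)$ ($r{\left(v \right)} = -5 + \left(235 - v\right) v^{2} = -5 + v^{2} \left(235 - v\right)$)
$\frac{1}{r{\left(S \right)} + d{\left(1,-4 \right)} 1130} = \frac{1}{\left(-5 - \left(\frac{3}{2}\right)^{3} + 235 \left(\frac{3}{2}\right)^{2}\right) + 10 \cdot 1130} = \frac{1}{\left(-5 - \frac{27}{8} + 235 \cdot \frac{9}{4}\right) + 11300} = \frac{1}{\left(-5 - \frac{27}{8} + \frac{2115}{4}\right) + 11300} = \frac{1}{\frac{4163}{8} + 11300} = \frac{1}{\frac{94563}{8}} = \frac{8}{94563}$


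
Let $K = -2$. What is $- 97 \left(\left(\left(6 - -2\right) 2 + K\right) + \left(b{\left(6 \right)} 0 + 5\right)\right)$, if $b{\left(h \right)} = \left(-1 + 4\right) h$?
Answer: $-1843$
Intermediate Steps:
$b{\left(h \right)} = 3 h$
$- 97 \left(\left(\left(6 - -2\right) 2 + K\right) + \left(b{\left(6 \right)} 0 + 5\right)\right) = - 97 \left(\left(\left(6 - -2\right) 2 - 2\right) + \left(3 \cdot 6 \cdot 0 + 5\right)\right) = - 97 \left(\left(\left(6 + 2\right) 2 - 2\right) + \left(18 \cdot 0 + 5\right)\right) = - 97 \left(\left(8 \cdot 2 - 2\right) + \left(0 + 5\right)\right) = - 97 \left(\left(16 - 2\right) + 5\right) = - 97 \left(14 + 5\right) = \left(-97\right) 19 = -1843$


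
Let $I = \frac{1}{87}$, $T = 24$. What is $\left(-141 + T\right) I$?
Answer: $- \frac{39}{29} \approx -1.3448$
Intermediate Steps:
$I = \frac{1}{87} \approx 0.011494$
$\left(-141 + T\right) I = \left(-141 + 24\right) \frac{1}{87} = \left(-117\right) \frac{1}{87} = - \frac{39}{29}$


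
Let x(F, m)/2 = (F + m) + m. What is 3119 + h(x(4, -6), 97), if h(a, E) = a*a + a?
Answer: 3359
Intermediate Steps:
x(F, m) = 2*F + 4*m (x(F, m) = 2*((F + m) + m) = 2*(F + 2*m) = 2*F + 4*m)
h(a, E) = a + a**2 (h(a, E) = a**2 + a = a + a**2)
3119 + h(x(4, -6), 97) = 3119 + (2*4 + 4*(-6))*(1 + (2*4 + 4*(-6))) = 3119 + (8 - 24)*(1 + (8 - 24)) = 3119 - 16*(1 - 16) = 3119 - 16*(-15) = 3119 + 240 = 3359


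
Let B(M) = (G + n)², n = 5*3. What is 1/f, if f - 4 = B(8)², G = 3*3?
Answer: 1/331780 ≈ 3.0140e-6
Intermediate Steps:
G = 9
n = 15
B(M) = 576 (B(M) = (9 + 15)² = 24² = 576)
f = 331780 (f = 4 + 576² = 4 + 331776 = 331780)
1/f = 1/331780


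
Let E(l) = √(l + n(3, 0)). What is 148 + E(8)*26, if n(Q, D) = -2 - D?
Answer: 148 + 26*√6 ≈ 211.69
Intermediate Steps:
E(l) = √(-2 + l) (E(l) = √(l + (-2 - 1*0)) = √(l + (-2 + 0)) = √(l - 2) = √(-2 + l))
148 + E(8)*26 = 148 + √(-2 + 8)*26 = 148 + √6*26 = 148 + 26*√6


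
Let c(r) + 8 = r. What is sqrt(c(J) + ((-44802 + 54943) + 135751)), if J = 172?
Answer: 2*sqrt(36514) ≈ 382.17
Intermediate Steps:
c(r) = -8 + r
sqrt(c(J) + ((-44802 + 54943) + 135751)) = sqrt((-8 + 172) + ((-44802 + 54943) + 135751)) = sqrt(164 + (10141 + 135751)) = sqrt(164 + 145892) = sqrt(146056) = 2*sqrt(36514)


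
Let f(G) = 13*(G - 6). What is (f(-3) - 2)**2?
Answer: 14161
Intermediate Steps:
f(G) = -78 + 13*G (f(G) = 13*(-6 + G) = -78 + 13*G)
(f(-3) - 2)**2 = ((-78 + 13*(-3)) - 2)**2 = ((-78 - 39) - 2)**2 = (-117 - 2)**2 = (-119)**2 = 14161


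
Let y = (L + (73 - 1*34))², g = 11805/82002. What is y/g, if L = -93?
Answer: 79705944/3935 ≈ 20256.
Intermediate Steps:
g = 3935/27334 (g = 11805*(1/82002) = 3935/27334 ≈ 0.14396)
y = 2916 (y = (-93 + (73 - 1*34))² = (-93 + (73 - 34))² = (-93 + 39)² = (-54)² = 2916)
y/g = 2916/(3935/27334) = 2916*(27334/3935) = 79705944/3935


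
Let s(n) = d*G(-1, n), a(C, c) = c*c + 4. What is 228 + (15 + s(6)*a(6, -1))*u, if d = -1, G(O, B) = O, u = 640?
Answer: 13028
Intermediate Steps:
a(C, c) = 4 + c² (a(C, c) = c² + 4 = 4 + c²)
s(n) = 1 (s(n) = -1*(-1) = 1)
228 + (15 + s(6)*a(6, -1))*u = 228 + (15 + 1*(4 + (-1)²))*640 = 228 + (15 + 1*(4 + 1))*640 = 228 + (15 + 1*5)*640 = 228 + (15 + 5)*640 = 228 + 20*640 = 228 + 12800 = 13028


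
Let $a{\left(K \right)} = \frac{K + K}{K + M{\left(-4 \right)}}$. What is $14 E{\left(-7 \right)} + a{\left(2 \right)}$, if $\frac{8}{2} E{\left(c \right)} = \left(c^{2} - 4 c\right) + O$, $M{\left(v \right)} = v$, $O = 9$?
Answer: $299$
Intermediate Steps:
$E{\left(c \right)} = \frac{9}{4} - c + \frac{c^{2}}{4}$ ($E{\left(c \right)} = \frac{\left(c^{2} - 4 c\right) + 9}{4} = \frac{9 + c^{2} - 4 c}{4} = \frac{9}{4} - c + \frac{c^{2}}{4}$)
$a{\left(K \right)} = \frac{2 K}{-4 + K}$ ($a{\left(K \right)} = \frac{K + K}{K - 4} = \frac{2 K}{-4 + K}$)
$14 E{\left(-7 \right)} + a{\left(2 \right)} = 14 \left(\frac{9}{4} - -7 + \frac{\left(-7\right)^{2}}{4}\right) + 2 \cdot 2 \frac{1}{-4 + 2} = 14 \left(\frac{9}{4} + 7 + \frac{1}{4} \cdot 49\right) + 2 \cdot 2 \frac{1}{-2} = 14 \left(\frac{9}{4} + 7 + \frac{49}{4}\right) + 2 \cdot 2 \left(- \frac{1}{2}\right) = 14 \cdot \frac{43}{2} - 2 = 301 - 2 = 299$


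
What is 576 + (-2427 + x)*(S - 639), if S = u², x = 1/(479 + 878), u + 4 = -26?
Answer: -858805686/1357 ≈ -6.3287e+5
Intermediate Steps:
u = -30 (u = -4 - 26 = -30)
x = 1/1357 ≈ 0.00073692
S = 900 (S = (-30)² = 900)
576 + (-2427 + x)*(S - 639) = 576 + (-2427 + 1/1357)*(900 - 639) = 576 - 3293438/1357*261 = 576 - 859587318/1357 = -858805686/1357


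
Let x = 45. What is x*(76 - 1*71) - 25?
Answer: 200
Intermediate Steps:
x*(76 - 1*71) - 25 = 45*(76 - 1*71) - 25 = 45*(76 - 71) - 25 = 45*5 - 25 = 225 - 25 = 200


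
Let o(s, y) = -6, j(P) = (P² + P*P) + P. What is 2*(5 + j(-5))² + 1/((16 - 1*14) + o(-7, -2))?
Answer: 19999/4 ≈ 4999.8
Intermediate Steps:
j(P) = P + 2*P² (j(P) = (P² + P²) + P = 2*P² + P = P + 2*P²)
2*(5 + j(-5))² + 1/((16 - 1*14) + o(-7, -2)) = 2*(5 - 5*(1 + 2*(-5)))² + 1/((16 - 1*14) - 6) = 2*(5 - 5*(1 - 10))² + 1/((16 - 14) - 6) = 2*(5 - 5*(-9))² + 1/(2 - 6) = 2*(5 + 45)² + 1/(-4) = 2*50² - ¼ = 2*2500 - ¼ = 5000 - ¼ = 19999/4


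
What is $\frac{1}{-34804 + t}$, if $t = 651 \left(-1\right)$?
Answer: $- \frac{1}{35455} \approx -2.8205 \cdot 10^{-5}$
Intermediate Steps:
$t = -651$
$\frac{1}{-34804 + t} = \frac{1}{-34804 - 651} = \frac{1}{-35455} = - \frac{1}{35455}$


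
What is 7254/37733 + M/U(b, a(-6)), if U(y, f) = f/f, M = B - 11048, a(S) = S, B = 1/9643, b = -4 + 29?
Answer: -4019847768257/363859319 ≈ -11048.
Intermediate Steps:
b = 25
B = 1/9643 ≈ 0.00010370
M = -106535863/9643 (M = 1/9643 - 11048 = -106535863/9643 ≈ -11048.)
U(y, f) = 1
7254/37733 + M/U(b, a(-6)) = 7254/37733 - 106535863/9643/1 = 7254*(1/37733) - 106535863/9643*1 = 7254/37733 - 106535863/9643 = -4019847768257/363859319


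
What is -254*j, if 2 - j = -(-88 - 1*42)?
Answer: 32512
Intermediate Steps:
j = -128 (j = 2 - (-1)*(-88 - 1*42) = 2 - (-1)*(-88 - 42) = 2 - (-1)*(-130) = 2 - 1*130 = 2 - 130 = -128)
-254*j = -254*(-128) = 32512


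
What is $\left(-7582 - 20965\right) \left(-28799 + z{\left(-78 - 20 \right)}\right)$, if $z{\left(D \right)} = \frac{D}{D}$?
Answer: $822096506$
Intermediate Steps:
$z{\left(D \right)} = 1$
$\left(-7582 - 20965\right) \left(-28799 + z{\left(-78 - 20 \right)}\right) = \left(-7582 - 20965\right) \left(-28799 + 1\right) = \left(-28547\right) \left(-28798\right) = 822096506$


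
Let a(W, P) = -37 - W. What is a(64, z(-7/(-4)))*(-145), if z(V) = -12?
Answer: 14645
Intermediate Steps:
a(64, z(-7/(-4)))*(-145) = (-37 - 1*64)*(-145) = (-37 - 64)*(-145) = -101*(-145) = 14645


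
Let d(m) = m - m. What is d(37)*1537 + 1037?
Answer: 1037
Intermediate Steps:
d(m) = 0
d(37)*1537 + 1037 = 0*1537 + 1037 = 0 + 1037 = 1037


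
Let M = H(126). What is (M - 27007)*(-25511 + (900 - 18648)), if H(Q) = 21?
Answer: 1167387374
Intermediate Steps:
M = 21
(M - 27007)*(-25511 + (900 - 18648)) = (21 - 27007)*(-25511 + (900 - 18648)) = -26986*(-25511 - 17748) = -26986*(-43259) = 1167387374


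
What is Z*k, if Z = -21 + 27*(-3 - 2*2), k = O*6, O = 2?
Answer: -2520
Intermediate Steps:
k = 12 (k = 2*6 = 12)
Z = -210 (Z = -21 + 27*(-3 - 4) = -21 + 27*(-7) = -21 - 189 = -210)
Z*k = -210*12 = -2520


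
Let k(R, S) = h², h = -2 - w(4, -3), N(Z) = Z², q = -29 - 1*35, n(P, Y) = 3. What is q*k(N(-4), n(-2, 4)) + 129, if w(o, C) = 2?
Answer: -895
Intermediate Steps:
q = -64 (q = -29 - 35 = -64)
h = -4 (h = -2 - 1*2 = -2 - 2 = -4)
k(R, S) = 16 (k(R, S) = (-4)² = 16)
q*k(N(-4), n(-2, 4)) + 129 = -64*16 + 129 = -1024 + 129 = -895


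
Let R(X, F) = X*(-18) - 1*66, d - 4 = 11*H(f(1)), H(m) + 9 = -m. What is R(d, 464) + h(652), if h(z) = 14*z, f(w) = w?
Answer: 10970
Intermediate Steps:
H(m) = -9 - m
d = -106 (d = 4 + 11*(-9 - 1*1) = 4 + 11*(-9 - 1) = 4 + 11*(-10) = 4 - 110 = -106)
R(X, F) = -66 - 18*X (R(X, F) = -18*X - 66 = -66 - 18*X)
R(d, 464) + h(652) = (-66 - 18*(-106)) + 14*652 = (-66 + 1908) + 9128 = 1842 + 9128 = 10970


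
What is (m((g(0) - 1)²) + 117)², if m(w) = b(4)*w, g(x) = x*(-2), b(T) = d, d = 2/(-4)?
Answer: 54289/4 ≈ 13572.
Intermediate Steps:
d = -½ (d = 2*(-¼) = -½ ≈ -0.50000)
b(T) = -½
g(x) = -2*x
m(w) = -w/2
(m((g(0) - 1)²) + 117)² = (-(-2*0 - 1)²/2 + 117)² = (-(0 - 1)²/2 + 117)² = (-½*(-1)² + 117)² = (-½*1 + 117)² = (-½ + 117)² = (233/2)² = 54289/4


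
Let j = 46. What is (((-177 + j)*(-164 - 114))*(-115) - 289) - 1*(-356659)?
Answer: -3831700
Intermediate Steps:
(((-177 + j)*(-164 - 114))*(-115) - 289) - 1*(-356659) = (((-177 + 46)*(-164 - 114))*(-115) - 289) - 1*(-356659) = (-131*(-278)*(-115) - 289) + 356659 = (36418*(-115) - 289) + 356659 = (-4188070 - 289) + 356659 = -4188359 + 356659 = -3831700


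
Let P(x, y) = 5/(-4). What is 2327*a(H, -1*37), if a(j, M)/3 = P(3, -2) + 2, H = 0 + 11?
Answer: 20943/4 ≈ 5235.8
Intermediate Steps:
P(x, y) = -5/4 (P(x, y) = 5*(-¼) = -5/4)
H = 11
a(j, M) = 9/4 (a(j, M) = 3*(-5/4 + 2) = 3*(¾) = 9/4)
2327*a(H, -1*37) = 2327*(9/4) = 20943/4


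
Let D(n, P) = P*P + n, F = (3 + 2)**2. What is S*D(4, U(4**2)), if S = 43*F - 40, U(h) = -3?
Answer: 13455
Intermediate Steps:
F = 25 (F = 5**2 = 25)
D(n, P) = n + P**2 (D(n, P) = P**2 + n = n + P**2)
S = 1035 (S = 43*25 - 40 = 1075 - 40 = 1035)
S*D(4, U(4**2)) = 1035*(4 + (-3)**2) = 1035*(4 + 9) = 1035*13 = 13455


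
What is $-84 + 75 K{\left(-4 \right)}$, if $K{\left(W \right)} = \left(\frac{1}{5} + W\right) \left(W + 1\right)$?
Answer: $771$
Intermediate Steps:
$K{\left(W \right)} = \left(1 + W\right) \left(\frac{1}{5} + W\right)$ ($K{\left(W \right)} = \left(\frac{1}{5} + W\right) \left(1 + W\right) = \left(1 + W\right) \left(\frac{1}{5} + W\right)$)
$-84 + 75 K{\left(-4 \right)} = -84 + 75 \left(\frac{1}{5} + \left(-4\right)^{2} + \frac{6}{5} \left(-4\right)\right) = -84 + 75 \left(\frac{1}{5} + 16 - \frac{24}{5}\right) = -84 + 75 \cdot \frac{57}{5} = -84 + 855 = 771$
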